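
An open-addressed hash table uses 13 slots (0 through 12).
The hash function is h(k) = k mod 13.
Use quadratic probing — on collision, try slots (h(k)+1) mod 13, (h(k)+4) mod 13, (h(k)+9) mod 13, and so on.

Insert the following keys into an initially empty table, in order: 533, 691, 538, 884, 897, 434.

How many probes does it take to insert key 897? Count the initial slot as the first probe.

533: h=0 → slot 0
691: h=2 → slot 2
538: h=5 → slot 5
884: h=0, probe 0,1 → slot 1
897: h=0, probe 0,1,4 → slot 4
434: h=5, probe 5,6 → slot 6
Table: [533, 884, 691, ., 897, 538, 434, ., ., ., ., ., .]

3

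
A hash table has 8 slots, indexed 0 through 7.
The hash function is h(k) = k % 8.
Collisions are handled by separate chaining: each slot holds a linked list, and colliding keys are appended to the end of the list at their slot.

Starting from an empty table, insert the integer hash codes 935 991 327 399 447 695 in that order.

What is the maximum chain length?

6

935 -> bucket 7
991 -> bucket 7 (collision)
327 -> bucket 7 (collision)
399 -> bucket 7 (collision)
447 -> bucket 7 (collision)
695 -> bucket 7 (collision)
Final buckets:
0: —
1: —
2: —
3: —
4: —
5: —
6: —
7: 935 -> 991 -> 327 -> 399 -> 447 -> 695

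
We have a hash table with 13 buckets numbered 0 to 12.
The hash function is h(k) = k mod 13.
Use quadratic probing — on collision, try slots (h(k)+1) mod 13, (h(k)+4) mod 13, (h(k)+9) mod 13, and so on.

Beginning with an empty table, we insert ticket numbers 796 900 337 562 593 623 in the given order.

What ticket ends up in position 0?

623

796: h=3 -> slot 3
900: h=3, probe 3,4 -> slot 4
337: h=12 -> slot 12
562: h=3, probe 3,4,7 -> slot 7
593: h=8 -> slot 8
623: h=12, probe 12,0 -> slot 0
Table: [623, ∅, ∅, 796, 900, ∅, ∅, 562, 593, ∅, ∅, ∅, 337]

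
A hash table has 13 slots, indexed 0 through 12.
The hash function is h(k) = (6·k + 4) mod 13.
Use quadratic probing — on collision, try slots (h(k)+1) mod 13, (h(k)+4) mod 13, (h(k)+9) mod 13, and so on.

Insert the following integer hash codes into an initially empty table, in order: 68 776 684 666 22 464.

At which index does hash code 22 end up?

Insert 68: h=9, slot 9 empty → index 9.
Insert 776: h=6, slot 6 empty → index 6.
Insert 684: h=0, slot 0 empty → index 0.
Insert 666: h=9, slot 9 occupied → index 10.
Insert 22: h=6, slot 6 occupied → index 7.
Insert 464: h=6, slots 6,7,10 occupied → index 2.
Table: [684, -, 464, -, -, -, 776, 22, -, 68, 666, -, -]

7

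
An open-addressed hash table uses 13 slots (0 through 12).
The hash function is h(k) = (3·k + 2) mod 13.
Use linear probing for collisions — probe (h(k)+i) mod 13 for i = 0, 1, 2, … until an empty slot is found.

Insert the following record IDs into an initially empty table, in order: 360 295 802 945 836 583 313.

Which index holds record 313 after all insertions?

Insert 360: h=3, slot 3 empty → index 3.
Insert 295: h=3, slot 3 occupied → index 4.
Insert 802: h=3, slots 3,4 occupied → index 5.
Insert 945: h=3, slots 3,4,5 occupied → index 6.
Insert 836: h=1, slot 1 empty → index 1.
Insert 583: h=9, slot 9 empty → index 9.
Insert 313: h=5, slots 5,6 occupied → index 7.
Table: [—, 836, —, 360, 295, 802, 945, 313, —, 583, —, —, —]

7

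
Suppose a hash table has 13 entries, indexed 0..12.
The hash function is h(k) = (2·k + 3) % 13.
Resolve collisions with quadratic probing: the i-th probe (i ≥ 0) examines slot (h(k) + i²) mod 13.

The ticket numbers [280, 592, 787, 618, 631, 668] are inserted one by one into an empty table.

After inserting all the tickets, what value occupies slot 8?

787

280: h=4 -> slot 4
592: h=4, probe 4,5 -> slot 5
787: h=4, probe 4,5,8 -> slot 8
618: h=4, probe 4,5,8,0 -> slot 0
631: h=4, probe 4,5,8,0,7 -> slot 7
668: h=0, probe 0,1 -> slot 1
Table: [618, 668, -, -, 280, 592, -, 631, 787, -, -, -, -]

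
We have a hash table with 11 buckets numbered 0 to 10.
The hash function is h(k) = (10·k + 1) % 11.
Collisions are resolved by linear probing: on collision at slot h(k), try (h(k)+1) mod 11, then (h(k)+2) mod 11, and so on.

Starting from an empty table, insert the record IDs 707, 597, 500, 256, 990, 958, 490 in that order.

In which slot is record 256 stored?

707 hashes to 9; slot 9 is free -> place at 9.
597 hashes to 9; 9 taken -> place at 10.
500 hashes to 7; slot 7 is free -> place at 7.
256 hashes to 9; 9,10 taken -> place at 0.
990 hashes to 1; slot 1 is free -> place at 1.
958 hashes to 0; 0,1 taken -> place at 2.
490 hashes to 6; slot 6 is free -> place at 6.
Table: [256, 990, 958, ., ., ., 490, 500, ., 707, 597]

0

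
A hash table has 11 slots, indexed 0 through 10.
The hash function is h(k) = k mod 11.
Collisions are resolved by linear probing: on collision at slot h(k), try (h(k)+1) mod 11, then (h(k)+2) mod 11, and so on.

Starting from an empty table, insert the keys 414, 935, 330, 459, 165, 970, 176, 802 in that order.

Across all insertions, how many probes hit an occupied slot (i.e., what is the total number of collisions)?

414 hashes to 7; slot 7 is free -> place at 7.
935 hashes to 0; slot 0 is free -> place at 0.
330 hashes to 0; 0 taken -> place at 1.
459 hashes to 8; slot 8 is free -> place at 8.
165 hashes to 0; 0,1 taken -> place at 2.
970 hashes to 2; 2 taken -> place at 3.
176 hashes to 0; 0,1,2,3 taken -> place at 4.
802 hashes to 10; slot 10 is free -> place at 10.
Table: [935, 330, 165, 970, 176, ., ., 414, 459, ., 802]

8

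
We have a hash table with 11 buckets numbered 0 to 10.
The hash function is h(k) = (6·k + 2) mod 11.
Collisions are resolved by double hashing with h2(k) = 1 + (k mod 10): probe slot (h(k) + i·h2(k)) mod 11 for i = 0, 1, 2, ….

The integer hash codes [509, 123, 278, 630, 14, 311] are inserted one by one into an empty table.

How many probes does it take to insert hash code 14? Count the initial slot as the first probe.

3

509: h=9 → slot 9
123: h=3 → slot 3
278: h=9, h2=9, probe 9,7 → slot 7
630: h=9, h2=1, probe 9,10 → slot 10
14: h=9, h2=5, probe 9,3,8 → slot 8
311: h=9, h2=2, probe 9,0 → slot 0
Table: [311, _, _, 123, _, _, _, 278, 14, 509, 630]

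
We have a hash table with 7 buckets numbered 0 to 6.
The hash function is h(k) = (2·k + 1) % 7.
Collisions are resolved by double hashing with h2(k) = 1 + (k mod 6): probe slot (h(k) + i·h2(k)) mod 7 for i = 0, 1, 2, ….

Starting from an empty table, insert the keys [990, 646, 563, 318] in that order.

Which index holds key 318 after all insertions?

990 hashes to 0; slot 0 is free -> place at 0.
646 hashes to 5; slot 5 is free -> place at 5.
563 hashes to 0, h2=6; 0 taken -> place at 6.
318 hashes to 0, h2=1; 0 taken -> place at 1.
Table: [990, 318, —, —, —, 646, 563]

1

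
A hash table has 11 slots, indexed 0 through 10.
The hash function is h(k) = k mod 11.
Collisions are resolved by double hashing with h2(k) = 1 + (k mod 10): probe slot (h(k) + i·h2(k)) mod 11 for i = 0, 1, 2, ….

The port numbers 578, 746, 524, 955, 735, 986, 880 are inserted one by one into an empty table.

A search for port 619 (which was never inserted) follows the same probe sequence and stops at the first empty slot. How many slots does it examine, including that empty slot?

578 hashes to 6; slot 6 is free -> place at 6.
746 hashes to 9; slot 9 is free -> place at 9.
524 hashes to 7; slot 7 is free -> place at 7.
955 hashes to 9, h2=6; 9 taken -> place at 4.
735 hashes to 9, h2=6; 9,4 taken -> place at 10.
986 hashes to 7, h2=7; 7 taken -> place at 3.
880 hashes to 0; slot 0 is free -> place at 0.
Table: [880, -, -, 986, 955, -, 578, 524, -, 746, 735]
Lookup 619: h=3, h2=10, probe 3,2 → slot 2 empty, not found.

2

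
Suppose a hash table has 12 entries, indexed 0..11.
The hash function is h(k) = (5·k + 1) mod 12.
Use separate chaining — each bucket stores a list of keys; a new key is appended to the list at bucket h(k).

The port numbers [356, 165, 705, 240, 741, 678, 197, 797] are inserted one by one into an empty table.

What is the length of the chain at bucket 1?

1

Insert 356: h=5, bucket 5 empty → new chain.
Insert 165: h=10, bucket 10 empty → new chain.
Insert 705: h=10, bucket 10 nonempty → append to chain.
Insert 240: h=1, bucket 1 empty → new chain.
Insert 741: h=10, bucket 10 nonempty → append to chain.
Insert 678: h=7, bucket 7 empty → new chain.
Insert 197: h=2, bucket 2 empty → new chain.
Insert 797: h=2, bucket 2 nonempty → append to chain.
Final buckets:
0: ∅
1: 240
2: 197 -> 797
3: ∅
4: ∅
5: 356
6: ∅
7: 678
8: ∅
9: ∅
10: 165 -> 705 -> 741
11: ∅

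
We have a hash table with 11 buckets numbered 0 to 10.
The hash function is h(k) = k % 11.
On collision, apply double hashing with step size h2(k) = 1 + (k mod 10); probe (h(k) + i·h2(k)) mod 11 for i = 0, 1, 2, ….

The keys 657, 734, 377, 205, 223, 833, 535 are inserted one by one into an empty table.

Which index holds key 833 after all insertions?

Insert 657: h=8, slot 8 empty → index 8.
Insert 734: h=8, h2=5, slot 8 occupied → index 2.
Insert 377: h=3, slot 3 empty → index 3.
Insert 205: h=7, slot 7 empty → index 7.
Insert 223: h=3, h2=4, slots 3,7 occupied → index 0.
Insert 833: h=8, h2=4, slot 8 occupied → index 1.
Insert 535: h=7, h2=6, slots 7,2,8,3 occupied → index 9.
Table: [223, 833, 734, 377, ., ., ., 205, 657, 535, .]

1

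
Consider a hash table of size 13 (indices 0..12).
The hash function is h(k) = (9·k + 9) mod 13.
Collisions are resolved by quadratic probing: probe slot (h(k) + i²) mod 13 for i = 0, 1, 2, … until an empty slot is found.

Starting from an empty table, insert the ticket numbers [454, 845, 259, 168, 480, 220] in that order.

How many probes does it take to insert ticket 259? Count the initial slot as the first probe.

454: h=0 → slot 0
845: h=9 → slot 9
259: h=0, probe 0,1 → slot 1
168: h=0, probe 0,1,4 → slot 4
480: h=0, probe 0,1,4,9,3 → slot 3
220: h=0, probe 0,1,4,9,3,12 → slot 12
Table: [454, 259, —, 480, 168, —, —, —, —, 845, —, —, 220]

2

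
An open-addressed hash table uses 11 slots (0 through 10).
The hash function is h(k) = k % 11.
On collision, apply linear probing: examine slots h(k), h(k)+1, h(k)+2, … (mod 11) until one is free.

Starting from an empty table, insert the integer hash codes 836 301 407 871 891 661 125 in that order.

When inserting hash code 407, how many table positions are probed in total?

2

Insert 836: h=0, slot 0 empty → index 0.
Insert 301: h=4, slot 4 empty → index 4.
Insert 407: h=0, slot 0 occupied → index 1.
Insert 871: h=2, slot 2 empty → index 2.
Insert 891: h=0, slots 0,1,2 occupied → index 3.
Insert 661: h=1, slots 1,2,3,4 occupied → index 5.
Insert 125: h=4, slots 4,5 occupied → index 6.
Table: [836, 407, 871, 891, 301, 661, 125, ∅, ∅, ∅, ∅]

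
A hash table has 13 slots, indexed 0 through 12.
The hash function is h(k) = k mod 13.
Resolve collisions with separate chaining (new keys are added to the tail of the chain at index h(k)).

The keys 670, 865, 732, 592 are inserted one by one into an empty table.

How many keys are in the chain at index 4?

1

670 -> bucket 7
865 -> bucket 7 (collision)
732 -> bucket 4
592 -> bucket 7 (collision)
Final buckets:
0: ∅
1: ∅
2: ∅
3: ∅
4: 732
5: ∅
6: ∅
7: 670 -> 865 -> 592
8: ∅
9: ∅
10: ∅
11: ∅
12: ∅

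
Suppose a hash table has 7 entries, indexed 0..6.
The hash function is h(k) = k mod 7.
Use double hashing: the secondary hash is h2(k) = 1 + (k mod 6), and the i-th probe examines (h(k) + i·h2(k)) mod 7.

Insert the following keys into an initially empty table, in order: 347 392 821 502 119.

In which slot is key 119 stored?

Insert 347: h=4, slot 4 empty => index 4.
Insert 392: h=0, slot 0 empty => index 0.
Insert 821: h=2, slot 2 empty => index 2.
Insert 502: h=5, slot 5 empty => index 5.
Insert 119: h=0, h2=6, slot 0 occupied => index 6.
Table: [392, ∅, 821, ∅, 347, 502, 119]

6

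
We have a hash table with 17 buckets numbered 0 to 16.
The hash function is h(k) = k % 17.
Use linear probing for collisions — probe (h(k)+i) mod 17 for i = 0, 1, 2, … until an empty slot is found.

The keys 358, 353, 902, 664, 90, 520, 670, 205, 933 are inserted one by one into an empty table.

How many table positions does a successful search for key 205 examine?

358: h=1 => slot 1
353: h=13 => slot 13
902: h=1, probe 1,2 => slot 2
664: h=1, probe 1,2,3 => slot 3
90: h=5 => slot 5
520: h=10 => slot 10
670: h=7 => slot 7
205: h=1, probe 1,2,3,4 => slot 4
933: h=15 => slot 15
Table: [-, 358, 902, 664, 205, 90, -, 670, -, -, 520, -, -, 353, -, 933, -]
Lookup 205: h=1, probe 1,2,3,4 → found at 4.

4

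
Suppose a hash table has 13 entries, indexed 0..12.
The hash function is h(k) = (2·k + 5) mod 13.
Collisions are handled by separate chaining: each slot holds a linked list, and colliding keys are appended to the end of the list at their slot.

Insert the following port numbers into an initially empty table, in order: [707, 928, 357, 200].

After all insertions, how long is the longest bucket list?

Insert 707: h=2, bucket 2 empty -> new chain.
Insert 928: h=2, bucket 2 nonempty -> append to chain.
Insert 357: h=4, bucket 4 empty -> new chain.
Insert 200: h=2, bucket 2 nonempty -> append to chain.
Final buckets:
0: .
1: .
2: 707 -> 928 -> 200
3: .
4: 357
5: .
6: .
7: .
8: .
9: .
10: .
11: .
12: .

3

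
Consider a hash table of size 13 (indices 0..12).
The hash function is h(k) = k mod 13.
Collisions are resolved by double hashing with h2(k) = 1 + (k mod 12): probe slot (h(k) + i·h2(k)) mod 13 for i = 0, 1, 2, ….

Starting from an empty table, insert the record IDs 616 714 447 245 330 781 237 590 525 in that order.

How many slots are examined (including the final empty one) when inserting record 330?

616: h=5 => slot 5
714: h=12 => slot 12
447: h=5, h2=4, probe 5,9 => slot 9
245: h=11 => slot 11
330: h=5, h2=7, probe 5,12,6 => slot 6
781: h=1 => slot 1
237: h=3 => slot 3
590: h=5, h2=3, probe 5,8 => slot 8
525: h=5, h2=10, probe 5,2 => slot 2
Table: [., 781, 525, 237, ., 616, 330, ., 590, 447, ., 245, 714]

3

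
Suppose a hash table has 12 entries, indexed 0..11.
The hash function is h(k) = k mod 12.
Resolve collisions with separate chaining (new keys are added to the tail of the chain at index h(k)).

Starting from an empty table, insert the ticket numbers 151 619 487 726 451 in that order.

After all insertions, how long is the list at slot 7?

4

Insert 151: h=7, bucket 7 empty → new chain.
Insert 619: h=7, bucket 7 nonempty → append to chain.
Insert 487: h=7, bucket 7 nonempty → append to chain.
Insert 726: h=6, bucket 6 empty → new chain.
Insert 451: h=7, bucket 7 nonempty → append to chain.
Final buckets:
0: _
1: _
2: _
3: _
4: _
5: _
6: 726
7: 151 -> 619 -> 487 -> 451
8: _
9: _
10: _
11: _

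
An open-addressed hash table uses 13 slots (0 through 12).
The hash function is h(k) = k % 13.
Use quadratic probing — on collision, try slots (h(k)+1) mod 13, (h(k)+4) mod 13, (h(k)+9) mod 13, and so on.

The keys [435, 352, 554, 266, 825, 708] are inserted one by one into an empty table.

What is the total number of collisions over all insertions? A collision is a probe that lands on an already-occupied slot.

435: h=6 → slot 6
352: h=1 → slot 1
554: h=8 → slot 8
266: h=6, probe 6,7 → slot 7
825: h=6, probe 6,7,10 → slot 10
708: h=6, probe 6,7,10,2 → slot 2
Table: [_, 352, 708, _, _, _, 435, 266, 554, _, 825, _, _]

6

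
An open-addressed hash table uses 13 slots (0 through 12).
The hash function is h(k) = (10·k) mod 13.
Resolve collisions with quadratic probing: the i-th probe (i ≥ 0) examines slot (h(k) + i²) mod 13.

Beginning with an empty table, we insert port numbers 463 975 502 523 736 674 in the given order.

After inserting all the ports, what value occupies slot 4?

523

Insert 463: h=2, slot 2 empty → index 2.
Insert 975: h=0, slot 0 empty → index 0.
Insert 502: h=2, slot 2 occupied → index 3.
Insert 523: h=4, slot 4 empty → index 4.
Insert 736: h=2, slots 2,3 occupied → index 6.
Insert 674: h=6, slot 6 occupied → index 7.
Table: [975, ., 463, 502, 523, ., 736, 674, ., ., ., ., .]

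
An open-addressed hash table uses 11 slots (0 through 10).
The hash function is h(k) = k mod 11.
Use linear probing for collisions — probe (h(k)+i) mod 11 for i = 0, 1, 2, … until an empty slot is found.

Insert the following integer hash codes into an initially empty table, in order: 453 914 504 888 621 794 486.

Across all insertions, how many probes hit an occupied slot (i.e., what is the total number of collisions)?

Insert 453: h=2, slot 2 empty → index 2.
Insert 914: h=1, slot 1 empty → index 1.
Insert 504: h=9, slot 9 empty → index 9.
Insert 888: h=8, slot 8 empty → index 8.
Insert 621: h=5, slot 5 empty → index 5.
Insert 794: h=2, slot 2 occupied → index 3.
Insert 486: h=2, slots 2,3 occupied → index 4.
Table: [∅, 914, 453, 794, 486, 621, ∅, ∅, 888, 504, ∅]

3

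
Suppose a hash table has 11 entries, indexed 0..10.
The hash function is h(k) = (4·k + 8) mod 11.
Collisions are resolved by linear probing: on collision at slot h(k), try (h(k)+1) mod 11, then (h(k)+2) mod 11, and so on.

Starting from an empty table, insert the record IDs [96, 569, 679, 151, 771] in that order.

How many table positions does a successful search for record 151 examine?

4

96: h=7 -> slot 7
569: h=7, probe 7,8 -> slot 8
679: h=7, probe 7,8,9 -> slot 9
151: h=7, probe 7,8,9,10 -> slot 10
771: h=1 -> slot 1
Table: [∅, 771, ∅, ∅, ∅, ∅, ∅, 96, 569, 679, 151]
Lookup 151: h=7, probe 7,8,9,10 → found at 10.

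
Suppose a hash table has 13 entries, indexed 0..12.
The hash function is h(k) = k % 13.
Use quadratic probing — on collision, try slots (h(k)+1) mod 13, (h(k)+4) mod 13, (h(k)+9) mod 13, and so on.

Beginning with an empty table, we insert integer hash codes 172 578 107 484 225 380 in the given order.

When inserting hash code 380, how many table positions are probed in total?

4

172 hashes to 3; slot 3 is free -> place at 3.
578 hashes to 6; slot 6 is free -> place at 6.
107 hashes to 3; 3 taken -> place at 4.
484 hashes to 3; 3,4 taken -> place at 7.
225 hashes to 4; 4 taken -> place at 5.
380 hashes to 3; 3,4,7 taken -> place at 12.
Table: [—, —, —, 172, 107, 225, 578, 484, —, —, —, —, 380]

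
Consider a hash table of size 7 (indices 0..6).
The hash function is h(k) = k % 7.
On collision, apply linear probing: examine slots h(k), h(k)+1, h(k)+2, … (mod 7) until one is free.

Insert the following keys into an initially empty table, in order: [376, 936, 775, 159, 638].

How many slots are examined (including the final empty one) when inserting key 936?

376 hashes to 5; slot 5 is free → place at 5.
936 hashes to 5; 5 taken → place at 6.
775 hashes to 5; 5,6 taken → place at 0.
159 hashes to 5; 5,6,0 taken → place at 1.
638 hashes to 1; 1 taken → place at 2.
Table: [775, 159, 638, -, -, 376, 936]

2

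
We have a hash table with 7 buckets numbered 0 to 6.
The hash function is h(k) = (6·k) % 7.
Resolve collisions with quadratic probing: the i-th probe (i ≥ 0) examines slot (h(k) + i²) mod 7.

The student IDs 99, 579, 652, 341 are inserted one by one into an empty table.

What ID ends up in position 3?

341

99 hashes to 6; slot 6 is free => place at 6.
579 hashes to 2; slot 2 is free => place at 2.
652 hashes to 6; 6 taken => place at 0.
341 hashes to 2; 2 taken => place at 3.
Table: [652, ∅, 579, 341, ∅, ∅, 99]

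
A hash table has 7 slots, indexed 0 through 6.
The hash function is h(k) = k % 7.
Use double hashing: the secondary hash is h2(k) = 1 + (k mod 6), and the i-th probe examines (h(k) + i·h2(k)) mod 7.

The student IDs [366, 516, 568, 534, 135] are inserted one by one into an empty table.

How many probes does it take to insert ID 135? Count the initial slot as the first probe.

366 hashes to 2; slot 2 is free -> place at 2.
516 hashes to 5; slot 5 is free -> place at 5.
568 hashes to 1; slot 1 is free -> place at 1.
534 hashes to 2, h2=1; 2 taken -> place at 3.
135 hashes to 2, h2=4; 2 taken -> place at 6.
Table: [_, 568, 366, 534, _, 516, 135]

2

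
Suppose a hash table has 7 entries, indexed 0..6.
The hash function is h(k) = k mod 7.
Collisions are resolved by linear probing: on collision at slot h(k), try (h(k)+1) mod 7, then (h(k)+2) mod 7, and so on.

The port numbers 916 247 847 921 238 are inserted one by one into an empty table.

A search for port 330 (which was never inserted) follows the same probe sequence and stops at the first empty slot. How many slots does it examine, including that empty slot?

916: h=6 => slot 6
247: h=2 => slot 2
847: h=0 => slot 0
921: h=4 => slot 4
238: h=0, probe 0,1 => slot 1
Table: [847, 238, 247, -, 921, -, 916]
Lookup 330: h=1, probe 1,2,3 → slot 3 empty, not found.

3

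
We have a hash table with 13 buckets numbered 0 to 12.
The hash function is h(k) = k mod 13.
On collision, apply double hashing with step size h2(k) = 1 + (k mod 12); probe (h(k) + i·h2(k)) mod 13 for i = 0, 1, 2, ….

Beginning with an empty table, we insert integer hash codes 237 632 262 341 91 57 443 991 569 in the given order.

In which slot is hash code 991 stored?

237: h=3 => slot 3
632: h=8 => slot 8
262: h=2 => slot 2
341: h=3, h2=6, probe 3,9 => slot 9
91: h=0 => slot 0
57: h=5 => slot 5
443: h=1 => slot 1
991: h=3, h2=8, probe 3,11 => slot 11
569: h=10 => slot 10
Table: [91, 443, 262, 237, -, 57, -, -, 632, 341, 569, 991, -]

11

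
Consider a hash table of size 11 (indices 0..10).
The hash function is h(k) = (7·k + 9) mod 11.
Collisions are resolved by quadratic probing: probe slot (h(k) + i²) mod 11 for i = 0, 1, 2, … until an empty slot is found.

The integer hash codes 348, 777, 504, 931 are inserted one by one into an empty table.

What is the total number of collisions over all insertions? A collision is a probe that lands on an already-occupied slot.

348: h=3 => slot 3
777: h=3, probe 3,4 => slot 4
504: h=6 => slot 6
931: h=3, probe 3,4,7 => slot 7
Table: [—, —, —, 348, 777, —, 504, 931, —, —, —]

3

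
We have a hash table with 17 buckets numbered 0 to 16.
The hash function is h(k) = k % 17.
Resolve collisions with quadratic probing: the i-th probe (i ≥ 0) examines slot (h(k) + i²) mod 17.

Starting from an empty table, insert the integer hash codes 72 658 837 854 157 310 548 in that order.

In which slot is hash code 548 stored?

6

72: h=4 => slot 4
658: h=12 => slot 12
837: h=4, probe 4,5 => slot 5
854: h=4, probe 4,5,8 => slot 8
157: h=4, probe 4,5,8,13 => slot 13
310: h=4, probe 4,5,8,13,3 => slot 3
548: h=4, probe 4,5,8,13,3,12,6 => slot 6
Table: [_, _, _, 310, 72, 837, 548, _, 854, _, _, _, 658, 157, _, _, _]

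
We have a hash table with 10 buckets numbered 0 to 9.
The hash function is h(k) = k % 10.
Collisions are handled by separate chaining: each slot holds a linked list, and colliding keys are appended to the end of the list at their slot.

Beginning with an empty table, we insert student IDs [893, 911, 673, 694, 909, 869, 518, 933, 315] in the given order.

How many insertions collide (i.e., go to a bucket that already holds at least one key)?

Insert 893: h=3, bucket 3 empty -> new chain.
Insert 911: h=1, bucket 1 empty -> new chain.
Insert 673: h=3, bucket 3 nonempty -> append to chain.
Insert 694: h=4, bucket 4 empty -> new chain.
Insert 909: h=9, bucket 9 empty -> new chain.
Insert 869: h=9, bucket 9 nonempty -> append to chain.
Insert 518: h=8, bucket 8 empty -> new chain.
Insert 933: h=3, bucket 3 nonempty -> append to chain.
Insert 315: h=5, bucket 5 empty -> new chain.
Final buckets:
0: —
1: 911
2: —
3: 893 -> 673 -> 933
4: 694
5: 315
6: —
7: —
8: 518
9: 909 -> 869

3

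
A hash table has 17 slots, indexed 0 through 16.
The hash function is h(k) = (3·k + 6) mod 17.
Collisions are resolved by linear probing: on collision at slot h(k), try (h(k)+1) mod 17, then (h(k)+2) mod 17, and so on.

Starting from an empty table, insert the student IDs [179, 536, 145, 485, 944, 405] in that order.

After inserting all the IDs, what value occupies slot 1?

179 hashes to 16; slot 16 is free -> place at 16.
536 hashes to 16; 16 taken -> place at 0.
145 hashes to 16; 16,0 taken -> place at 1.
485 hashes to 16; 16,0,1 taken -> place at 2.
944 hashes to 16; 16,0,1,2 taken -> place at 3.
405 hashes to 14; slot 14 is free -> place at 14.
Table: [536, 145, 485, 944, ∅, ∅, ∅, ∅, ∅, ∅, ∅, ∅, ∅, ∅, 405, ∅, 179]

145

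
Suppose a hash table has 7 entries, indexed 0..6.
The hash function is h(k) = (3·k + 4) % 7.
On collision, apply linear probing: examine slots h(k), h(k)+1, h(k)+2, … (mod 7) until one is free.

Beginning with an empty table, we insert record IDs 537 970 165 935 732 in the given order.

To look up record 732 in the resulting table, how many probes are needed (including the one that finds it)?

5

537: h=5 -> slot 5
970: h=2 -> slot 2
165: h=2, probe 2,3 -> slot 3
935: h=2, probe 2,3,4 -> slot 4
732: h=2, probe 2,3,4,5,6 -> slot 6
Table: [., ., 970, 165, 935, 537, 732]
Lookup 732: h=2, probe 2,3,4,5,6 → found at 6.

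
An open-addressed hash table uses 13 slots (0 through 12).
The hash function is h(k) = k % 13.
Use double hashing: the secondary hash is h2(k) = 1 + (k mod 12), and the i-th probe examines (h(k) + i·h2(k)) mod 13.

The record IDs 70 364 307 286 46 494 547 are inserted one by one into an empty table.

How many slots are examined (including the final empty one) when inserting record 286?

70 hashes to 5; slot 5 is free -> place at 5.
364 hashes to 0; slot 0 is free -> place at 0.
307 hashes to 8; slot 8 is free -> place at 8.
286 hashes to 0, h2=11; 0 taken -> place at 11.
46 hashes to 7; slot 7 is free -> place at 7.
494 hashes to 0, h2=3; 0 taken -> place at 3.
547 hashes to 1; slot 1 is free -> place at 1.
Table: [364, 547, -, 494, -, 70, -, 46, 307, -, -, 286, -]

2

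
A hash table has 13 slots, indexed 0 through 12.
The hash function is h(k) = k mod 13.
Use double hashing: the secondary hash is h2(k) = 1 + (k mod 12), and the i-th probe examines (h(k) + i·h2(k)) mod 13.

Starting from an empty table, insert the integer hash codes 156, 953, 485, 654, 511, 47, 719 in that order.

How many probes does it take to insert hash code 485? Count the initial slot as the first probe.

2

156 hashes to 0; slot 0 is free => place at 0.
953 hashes to 4; slot 4 is free => place at 4.
485 hashes to 4, h2=6; 4 taken => place at 10.
654 hashes to 4, h2=7; 4 taken => place at 11.
511 hashes to 4, h2=8; 4 taken => place at 12.
47 hashes to 8; slot 8 is free => place at 8.
719 hashes to 4, h2=12; 4 taken => place at 3.
Table: [156, ., ., 719, 953, ., ., ., 47, ., 485, 654, 511]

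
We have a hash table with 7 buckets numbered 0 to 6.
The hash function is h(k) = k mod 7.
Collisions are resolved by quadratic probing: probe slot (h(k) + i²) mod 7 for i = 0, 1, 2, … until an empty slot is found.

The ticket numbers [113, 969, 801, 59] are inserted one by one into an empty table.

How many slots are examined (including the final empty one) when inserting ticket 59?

113: h=1 -> slot 1
969: h=3 -> slot 3
801: h=3, probe 3,4 -> slot 4
59: h=3, probe 3,4,0 -> slot 0
Table: [59, 113, _, 969, 801, _, _]

3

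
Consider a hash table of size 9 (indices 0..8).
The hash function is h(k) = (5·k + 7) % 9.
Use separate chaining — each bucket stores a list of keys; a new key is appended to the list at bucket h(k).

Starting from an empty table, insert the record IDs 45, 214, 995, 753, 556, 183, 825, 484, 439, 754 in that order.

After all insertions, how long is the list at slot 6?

5

Insert 45: h=7, bucket 7 empty → new chain.
Insert 214: h=6, bucket 6 empty → new chain.
Insert 995: h=5, bucket 5 empty → new chain.
Insert 753: h=1, bucket 1 empty → new chain.
Insert 556: h=6, bucket 6 nonempty → append to chain.
Insert 183: h=4, bucket 4 empty → new chain.
Insert 825: h=1, bucket 1 nonempty → append to chain.
Insert 484: h=6, bucket 6 nonempty → append to chain.
Insert 439: h=6, bucket 6 nonempty → append to chain.
Insert 754: h=6, bucket 6 nonempty → append to chain.
Final buckets:
0: .
1: 753 -> 825
2: .
3: .
4: 183
5: 995
6: 214 -> 556 -> 484 -> 439 -> 754
7: 45
8: .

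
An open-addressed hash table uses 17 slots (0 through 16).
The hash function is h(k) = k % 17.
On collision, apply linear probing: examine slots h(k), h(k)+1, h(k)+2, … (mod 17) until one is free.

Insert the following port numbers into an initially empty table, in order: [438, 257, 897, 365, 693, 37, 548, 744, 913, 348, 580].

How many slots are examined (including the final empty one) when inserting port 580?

4

438: h=13 -> slot 13
257: h=2 -> slot 2
897: h=13, probe 13,14 -> slot 14
365: h=8 -> slot 8
693: h=13, probe 13,14,15 -> slot 15
37: h=3 -> slot 3
548: h=4 -> slot 4
744: h=13, probe 13,14,15,16 -> slot 16
913: h=12 -> slot 12
348: h=8, probe 8,9 -> slot 9
580: h=2, probe 2,3,4,5 -> slot 5
Table: [∅, ∅, 257, 37, 548, 580, ∅, ∅, 365, 348, ∅, ∅, 913, 438, 897, 693, 744]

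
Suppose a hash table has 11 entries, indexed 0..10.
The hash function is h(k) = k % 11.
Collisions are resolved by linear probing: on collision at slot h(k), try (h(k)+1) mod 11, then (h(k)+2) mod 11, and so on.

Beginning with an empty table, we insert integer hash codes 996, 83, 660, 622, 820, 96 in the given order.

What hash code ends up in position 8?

996 hashes to 6; slot 6 is free → place at 6.
83 hashes to 6; 6 taken → place at 7.
660 hashes to 0; slot 0 is free → place at 0.
622 hashes to 6; 6,7 taken → place at 8.
820 hashes to 6; 6,7,8 taken → place at 9.
96 hashes to 8; 8,9 taken → place at 10.
Table: [660, —, —, —, —, —, 996, 83, 622, 820, 96]

622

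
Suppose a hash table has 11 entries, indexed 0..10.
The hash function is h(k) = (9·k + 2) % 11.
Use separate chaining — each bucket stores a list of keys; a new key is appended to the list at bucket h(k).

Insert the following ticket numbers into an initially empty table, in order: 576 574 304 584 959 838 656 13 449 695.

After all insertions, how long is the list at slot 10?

576 → bucket 5
574 → bucket 9
304 → bucket 10
584 → bucket 0
959 → bucket 9 (collision)
838 → bucket 9 (collision)
656 → bucket 10 (collision)
13 → bucket 9 (collision)
449 → bucket 6
695 → bucket 9 (collision)
Final buckets:
0: 584
1: -
2: -
3: -
4: -
5: 576
6: 449
7: -
8: -
9: 574 -> 959 -> 838 -> 13 -> 695
10: 304 -> 656

2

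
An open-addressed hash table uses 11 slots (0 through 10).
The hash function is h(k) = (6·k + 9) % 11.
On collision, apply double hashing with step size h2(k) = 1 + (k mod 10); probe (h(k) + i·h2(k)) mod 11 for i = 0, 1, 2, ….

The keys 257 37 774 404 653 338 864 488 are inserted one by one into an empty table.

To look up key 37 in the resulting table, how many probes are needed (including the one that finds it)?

Insert 257: h=0, slot 0 empty → index 0.
Insert 37: h=0, h2=8, slot 0 occupied → index 8.
Insert 774: h=0, h2=5, slot 0 occupied → index 5.
Insert 404: h=2, slot 2 empty → index 2.
Insert 653: h=0, h2=4, slot 0 occupied → index 4.
Insert 338: h=2, h2=9, slots 2,0 occupied → index 9.
Insert 864: h=1, slot 1 empty → index 1.
Insert 488: h=0, h2=9, slots 0,9 occupied → index 7.
Table: [257, 864, 404, —, 653, 774, —, 488, 37, 338, —]
Lookup 37: h=0, h2=8, probe 0,8 → found at 8.

2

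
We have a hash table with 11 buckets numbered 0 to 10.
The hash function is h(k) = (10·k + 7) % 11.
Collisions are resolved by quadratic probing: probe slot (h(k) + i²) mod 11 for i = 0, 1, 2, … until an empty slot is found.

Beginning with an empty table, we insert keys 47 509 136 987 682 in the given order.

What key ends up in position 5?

47 hashes to 4; slot 4 is free => place at 4.
509 hashes to 4; 4 taken => place at 5.
136 hashes to 3; slot 3 is free => place at 3.
987 hashes to 10; slot 10 is free => place at 10.
682 hashes to 7; slot 7 is free => place at 7.
Table: [_, _, _, 136, 47, 509, _, 682, _, _, 987]

509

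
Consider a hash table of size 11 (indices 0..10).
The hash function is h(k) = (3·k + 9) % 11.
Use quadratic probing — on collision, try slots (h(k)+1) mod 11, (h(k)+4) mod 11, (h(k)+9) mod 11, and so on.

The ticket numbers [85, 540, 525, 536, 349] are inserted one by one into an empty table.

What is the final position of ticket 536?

85: h=0 → slot 0
540: h=1 → slot 1
525: h=0, probe 0,1,4 → slot 4
536: h=0, probe 0,1,4,9 → slot 9
349: h=0, probe 0,1,4,9,5 → slot 5
Table: [85, 540, -, -, 525, 349, -, -, -, 536, -]

9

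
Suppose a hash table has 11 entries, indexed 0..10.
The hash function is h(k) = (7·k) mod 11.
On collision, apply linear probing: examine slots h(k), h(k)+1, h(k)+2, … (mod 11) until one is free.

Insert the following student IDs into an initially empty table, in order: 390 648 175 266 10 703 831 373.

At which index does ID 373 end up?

8

Insert 390: h=2, slot 2 empty => index 2.
Insert 648: h=4, slot 4 empty => index 4.
Insert 175: h=4, slot 4 occupied => index 5.
Insert 266: h=3, slot 3 empty => index 3.
Insert 10: h=4, slots 4,5 occupied => index 6.
Insert 703: h=4, slots 4,5,6 occupied => index 7.
Insert 831: h=9, slot 9 empty => index 9.
Insert 373: h=4, slots 4,5,6,7 occupied => index 8.
Table: [., ., 390, 266, 648, 175, 10, 703, 373, 831, .]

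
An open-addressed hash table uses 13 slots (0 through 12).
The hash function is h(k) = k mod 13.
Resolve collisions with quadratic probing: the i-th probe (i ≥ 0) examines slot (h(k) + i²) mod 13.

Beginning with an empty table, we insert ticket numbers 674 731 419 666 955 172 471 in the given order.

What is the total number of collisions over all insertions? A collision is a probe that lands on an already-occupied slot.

674: h=11 → slot 11
731: h=3 → slot 3
419: h=3, probe 3,4 → slot 4
666: h=3, probe 3,4,7 → slot 7
955: h=6 → slot 6
172: h=3, probe 3,4,7,12 → slot 12
471: h=3, probe 3,4,7,12,6,2 → slot 2
Table: [—, —, 471, 731, 419, —, 955, 666, —, —, —, 674, 172]

11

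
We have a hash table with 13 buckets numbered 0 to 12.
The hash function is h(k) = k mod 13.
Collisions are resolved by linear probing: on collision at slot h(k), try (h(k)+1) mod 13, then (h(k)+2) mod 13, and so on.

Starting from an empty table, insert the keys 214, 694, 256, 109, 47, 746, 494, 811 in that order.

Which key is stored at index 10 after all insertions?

214 hashes to 6; slot 6 is free → place at 6.
694 hashes to 5; slot 5 is free → place at 5.
256 hashes to 9; slot 9 is free → place at 9.
109 hashes to 5; 5,6 taken → place at 7.
47 hashes to 8; slot 8 is free → place at 8.
746 hashes to 5; 5,6,7,8,9 taken → place at 10.
494 hashes to 0; slot 0 is free → place at 0.
811 hashes to 5; 5,6,7,8,9,10 taken → place at 11.
Table: [494, -, -, -, -, 694, 214, 109, 47, 256, 746, 811, -]

746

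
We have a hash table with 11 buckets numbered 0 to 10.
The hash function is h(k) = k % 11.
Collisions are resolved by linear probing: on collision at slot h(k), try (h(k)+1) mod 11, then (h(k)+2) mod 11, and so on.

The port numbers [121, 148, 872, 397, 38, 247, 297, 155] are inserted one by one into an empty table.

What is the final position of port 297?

121 hashes to 0; slot 0 is free => place at 0.
148 hashes to 5; slot 5 is free => place at 5.
872 hashes to 3; slot 3 is free => place at 3.
397 hashes to 1; slot 1 is free => place at 1.
38 hashes to 5; 5 taken => place at 6.
247 hashes to 5; 5,6 taken => place at 7.
297 hashes to 0; 0,1 taken => place at 2.
155 hashes to 1; 1,2,3 taken => place at 4.
Table: [121, 397, 297, 872, 155, 148, 38, 247, _, _, _]

2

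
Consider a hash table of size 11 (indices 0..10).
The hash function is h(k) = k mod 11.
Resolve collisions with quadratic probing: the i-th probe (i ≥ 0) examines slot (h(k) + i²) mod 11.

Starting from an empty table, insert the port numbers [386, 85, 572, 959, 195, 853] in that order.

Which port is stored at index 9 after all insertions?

195

386 hashes to 1; slot 1 is free → place at 1.
85 hashes to 8; slot 8 is free → place at 8.
572 hashes to 0; slot 0 is free → place at 0.
959 hashes to 2; slot 2 is free → place at 2.
195 hashes to 8; 8 taken → place at 9.
853 hashes to 6; slot 6 is free → place at 6.
Table: [572, 386, 959, -, -, -, 853, -, 85, 195, -]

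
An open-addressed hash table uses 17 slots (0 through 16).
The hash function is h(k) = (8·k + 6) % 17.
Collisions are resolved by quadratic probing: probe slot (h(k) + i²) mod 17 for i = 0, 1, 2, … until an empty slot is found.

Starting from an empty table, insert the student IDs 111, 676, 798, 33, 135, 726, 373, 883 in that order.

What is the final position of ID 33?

Insert 111: h=10, slot 10 empty => index 10.
Insert 676: h=8, slot 8 empty => index 8.
Insert 798: h=15, slot 15 empty => index 15.
Insert 33: h=15, slot 15 occupied => index 16.
Insert 135: h=15, slots 15,16 occupied => index 2.
Insert 726: h=0, slot 0 empty => index 0.
Insert 373: h=15, slots 15,16,2 occupied => index 7.
Insert 883: h=15, slots 15,16,2,7 occupied => index 14.
Table: [726, —, 135, —, —, —, —, 373, 676, —, 111, —, —, —, 883, 798, 33]

16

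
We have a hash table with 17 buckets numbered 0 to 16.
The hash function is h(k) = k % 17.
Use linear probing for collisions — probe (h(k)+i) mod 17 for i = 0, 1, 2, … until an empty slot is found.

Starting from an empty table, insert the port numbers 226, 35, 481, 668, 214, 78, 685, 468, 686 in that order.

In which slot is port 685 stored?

8

Insert 226: h=5, slot 5 empty → index 5.
Insert 35: h=1, slot 1 empty → index 1.
Insert 481: h=5, slot 5 occupied → index 6.
Insert 668: h=5, slots 5,6 occupied → index 7.
Insert 214: h=10, slot 10 empty → index 10.
Insert 78: h=10, slot 10 occupied → index 11.
Insert 685: h=5, slots 5,6,7 occupied → index 8.
Insert 468: h=9, slot 9 empty → index 9.
Insert 686: h=6, slots 6,7,8,9,10,11 occupied → index 12.
Table: [—, 35, —, —, —, 226, 481, 668, 685, 468, 214, 78, 686, —, —, —, —]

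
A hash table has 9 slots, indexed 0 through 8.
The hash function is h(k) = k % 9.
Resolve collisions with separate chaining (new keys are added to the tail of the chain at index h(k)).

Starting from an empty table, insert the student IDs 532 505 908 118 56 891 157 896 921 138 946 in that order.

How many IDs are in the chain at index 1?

Insert 532: h=1, bucket 1 empty -> new chain.
Insert 505: h=1, bucket 1 nonempty -> append to chain.
Insert 908: h=8, bucket 8 empty -> new chain.
Insert 118: h=1, bucket 1 nonempty -> append to chain.
Insert 56: h=2, bucket 2 empty -> new chain.
Insert 891: h=0, bucket 0 empty -> new chain.
Insert 157: h=4, bucket 4 empty -> new chain.
Insert 896: h=5, bucket 5 empty -> new chain.
Insert 921: h=3, bucket 3 empty -> new chain.
Insert 138: h=3, bucket 3 nonempty -> append to chain.
Insert 946: h=1, bucket 1 nonempty -> append to chain.
Final buckets:
0: 891
1: 532 -> 505 -> 118 -> 946
2: 56
3: 921 -> 138
4: 157
5: 896
6: .
7: .
8: 908

4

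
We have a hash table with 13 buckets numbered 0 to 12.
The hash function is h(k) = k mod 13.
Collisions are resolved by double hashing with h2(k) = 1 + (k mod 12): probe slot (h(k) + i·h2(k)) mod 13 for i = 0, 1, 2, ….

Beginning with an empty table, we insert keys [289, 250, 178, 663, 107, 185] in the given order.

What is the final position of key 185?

289: h=3 => slot 3
250: h=3, h2=11, probe 3,1 => slot 1
178: h=9 => slot 9
663: h=0 => slot 0
107: h=3, h2=12, probe 3,2 => slot 2
185: h=3, h2=6, probe 3,9,2,8 => slot 8
Table: [663, 250, 107, 289, _, _, _, _, 185, 178, _, _, _]

8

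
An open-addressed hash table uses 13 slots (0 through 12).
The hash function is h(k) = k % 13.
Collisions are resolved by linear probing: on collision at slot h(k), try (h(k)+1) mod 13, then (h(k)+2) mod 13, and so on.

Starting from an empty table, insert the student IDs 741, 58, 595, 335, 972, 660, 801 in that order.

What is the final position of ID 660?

741 hashes to 0; slot 0 is free => place at 0.
58 hashes to 6; slot 6 is free => place at 6.
595 hashes to 10; slot 10 is free => place at 10.
335 hashes to 10; 10 taken => place at 11.
972 hashes to 10; 10,11 taken => place at 12.
660 hashes to 10; 10,11,12,0 taken => place at 1.
801 hashes to 8; slot 8 is free => place at 8.
Table: [741, 660, —, —, —, —, 58, —, 801, —, 595, 335, 972]

1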